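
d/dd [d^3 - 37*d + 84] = 3*d^2 - 37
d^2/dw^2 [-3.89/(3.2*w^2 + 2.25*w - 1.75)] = (79.6672*w^2 + 56.016*w - 3.89*(6.4*w + 2.25)*(12.8*w + 4.5) - 43.568)/(3.2*w^2 + 2.25*w - 1.75)^3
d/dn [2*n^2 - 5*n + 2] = 4*n - 5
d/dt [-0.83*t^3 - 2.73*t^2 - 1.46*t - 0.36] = -2.49*t^2 - 5.46*t - 1.46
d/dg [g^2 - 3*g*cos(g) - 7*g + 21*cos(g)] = 3*g*sin(g) + 2*g - 21*sin(g) - 3*cos(g) - 7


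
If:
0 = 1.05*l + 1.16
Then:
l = -1.10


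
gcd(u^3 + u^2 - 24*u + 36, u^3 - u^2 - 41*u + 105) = u - 3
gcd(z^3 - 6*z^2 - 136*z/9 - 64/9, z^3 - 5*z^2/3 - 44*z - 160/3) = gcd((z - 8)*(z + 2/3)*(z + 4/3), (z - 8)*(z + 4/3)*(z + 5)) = z^2 - 20*z/3 - 32/3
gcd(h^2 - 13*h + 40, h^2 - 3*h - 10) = h - 5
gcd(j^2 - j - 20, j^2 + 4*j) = j + 4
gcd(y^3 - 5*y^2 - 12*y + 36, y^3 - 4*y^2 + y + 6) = y - 2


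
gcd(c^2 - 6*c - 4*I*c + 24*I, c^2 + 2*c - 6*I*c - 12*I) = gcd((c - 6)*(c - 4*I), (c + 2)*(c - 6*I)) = 1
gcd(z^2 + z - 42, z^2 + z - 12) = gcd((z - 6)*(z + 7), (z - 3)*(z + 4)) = 1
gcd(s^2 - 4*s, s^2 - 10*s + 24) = s - 4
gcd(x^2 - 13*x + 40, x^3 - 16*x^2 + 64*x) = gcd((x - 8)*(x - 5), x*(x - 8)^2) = x - 8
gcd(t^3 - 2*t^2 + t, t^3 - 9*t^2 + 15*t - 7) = t^2 - 2*t + 1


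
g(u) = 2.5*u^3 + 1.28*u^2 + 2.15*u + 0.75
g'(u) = 7.5*u^2 + 2.56*u + 2.15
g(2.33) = 44.33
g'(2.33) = 48.83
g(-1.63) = -10.18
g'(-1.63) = 17.90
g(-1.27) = -5.04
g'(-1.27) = 11.00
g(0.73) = 3.97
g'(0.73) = 8.02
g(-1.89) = -15.62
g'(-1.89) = 24.10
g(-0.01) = 0.73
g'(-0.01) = 2.13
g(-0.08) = 0.58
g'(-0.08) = 1.99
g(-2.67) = -43.45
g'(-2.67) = 48.78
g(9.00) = 1946.28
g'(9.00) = 632.69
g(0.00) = 0.75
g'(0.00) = 2.15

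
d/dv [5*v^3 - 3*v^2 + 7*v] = 15*v^2 - 6*v + 7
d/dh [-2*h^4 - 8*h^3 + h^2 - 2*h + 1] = -8*h^3 - 24*h^2 + 2*h - 2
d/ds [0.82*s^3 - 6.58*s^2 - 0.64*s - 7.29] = 2.46*s^2 - 13.16*s - 0.64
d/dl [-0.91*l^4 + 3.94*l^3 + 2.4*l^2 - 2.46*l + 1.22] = -3.64*l^3 + 11.82*l^2 + 4.8*l - 2.46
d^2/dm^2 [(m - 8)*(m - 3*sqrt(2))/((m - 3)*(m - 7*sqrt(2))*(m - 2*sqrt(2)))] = 2*(m^6 - 24*m^5 - 9*sqrt(2)*m^5 + 150*m^4 + 306*sqrt(2)*m^4 - 3604*m^3 - 888*sqrt(2)*m^3 + 6876*m^2 + 10548*sqrt(2)*m^2 - 28296*m - 14580*sqrt(2)*m + 10920 + 22560*sqrt(2))/(m^9 - 27*sqrt(2)*m^8 - 9*m^8 + 243*sqrt(2)*m^7 + 597*m^7 - 3699*sqrt(2)*m^6 - 5157*m^6 + 31350*m^5 + 27459*sqrt(2)*m^5 - 159030*m^4 - 101358*sqrt(2)*m^4 + 270702*sqrt(2)*m^3 + 452872*m^3 - 571536*sqrt(2)*m^2 - 628488*m^2 + 592704*m + 571536*sqrt(2)*m - 592704)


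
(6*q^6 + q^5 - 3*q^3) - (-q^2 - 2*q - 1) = 6*q^6 + q^5 - 3*q^3 + q^2 + 2*q + 1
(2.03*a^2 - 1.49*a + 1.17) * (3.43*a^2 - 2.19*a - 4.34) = 6.9629*a^4 - 9.5564*a^3 - 1.534*a^2 + 3.9043*a - 5.0778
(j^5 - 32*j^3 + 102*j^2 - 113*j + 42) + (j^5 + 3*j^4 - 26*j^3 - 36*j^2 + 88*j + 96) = 2*j^5 + 3*j^4 - 58*j^3 + 66*j^2 - 25*j + 138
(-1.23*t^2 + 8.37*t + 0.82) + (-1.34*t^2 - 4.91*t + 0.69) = -2.57*t^2 + 3.46*t + 1.51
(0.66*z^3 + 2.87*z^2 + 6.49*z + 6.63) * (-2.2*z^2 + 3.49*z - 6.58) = -1.452*z^5 - 4.0106*z^4 - 8.6045*z^3 - 10.8205*z^2 - 19.5655*z - 43.6254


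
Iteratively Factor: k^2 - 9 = (k - 3)*(k + 3)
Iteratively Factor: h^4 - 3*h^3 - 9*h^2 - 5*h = (h - 5)*(h^3 + 2*h^2 + h) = (h - 5)*(h + 1)*(h^2 + h) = h*(h - 5)*(h + 1)*(h + 1)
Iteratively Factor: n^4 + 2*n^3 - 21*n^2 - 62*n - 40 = (n + 4)*(n^3 - 2*n^2 - 13*n - 10) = (n + 1)*(n + 4)*(n^2 - 3*n - 10) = (n - 5)*(n + 1)*(n + 4)*(n + 2)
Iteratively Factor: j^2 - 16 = (j + 4)*(j - 4)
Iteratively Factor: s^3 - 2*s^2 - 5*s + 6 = (s - 1)*(s^2 - s - 6) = (s - 3)*(s - 1)*(s + 2)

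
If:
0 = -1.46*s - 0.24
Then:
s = -0.16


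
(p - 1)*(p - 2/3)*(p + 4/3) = p^3 - p^2/3 - 14*p/9 + 8/9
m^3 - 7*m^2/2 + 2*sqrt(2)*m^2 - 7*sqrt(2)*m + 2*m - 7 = (m - 7/2)*(m + sqrt(2))^2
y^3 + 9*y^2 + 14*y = y*(y + 2)*(y + 7)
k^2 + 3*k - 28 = (k - 4)*(k + 7)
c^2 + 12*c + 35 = (c + 5)*(c + 7)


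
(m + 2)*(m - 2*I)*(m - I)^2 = m^4 + 2*m^3 - 4*I*m^3 - 5*m^2 - 8*I*m^2 - 10*m + 2*I*m + 4*I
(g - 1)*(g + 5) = g^2 + 4*g - 5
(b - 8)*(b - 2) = b^2 - 10*b + 16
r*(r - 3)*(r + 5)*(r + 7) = r^4 + 9*r^3 - r^2 - 105*r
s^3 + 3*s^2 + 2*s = s*(s + 1)*(s + 2)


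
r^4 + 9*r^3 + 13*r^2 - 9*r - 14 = (r - 1)*(r + 1)*(r + 2)*(r + 7)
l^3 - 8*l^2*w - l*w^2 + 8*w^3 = (l - 8*w)*(l - w)*(l + w)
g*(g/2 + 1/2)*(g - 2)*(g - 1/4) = g^4/2 - 5*g^3/8 - 7*g^2/8 + g/4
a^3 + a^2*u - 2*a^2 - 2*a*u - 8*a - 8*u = (a - 4)*(a + 2)*(a + u)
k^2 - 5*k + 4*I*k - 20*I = (k - 5)*(k + 4*I)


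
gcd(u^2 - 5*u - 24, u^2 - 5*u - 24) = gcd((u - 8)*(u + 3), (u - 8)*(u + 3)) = u^2 - 5*u - 24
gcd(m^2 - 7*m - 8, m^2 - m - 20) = 1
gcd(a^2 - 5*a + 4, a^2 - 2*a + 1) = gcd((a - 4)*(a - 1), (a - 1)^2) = a - 1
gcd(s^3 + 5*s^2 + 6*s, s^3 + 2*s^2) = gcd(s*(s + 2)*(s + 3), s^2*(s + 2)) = s^2 + 2*s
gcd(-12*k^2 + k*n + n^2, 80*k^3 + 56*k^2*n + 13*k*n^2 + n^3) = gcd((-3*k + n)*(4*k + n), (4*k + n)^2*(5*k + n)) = 4*k + n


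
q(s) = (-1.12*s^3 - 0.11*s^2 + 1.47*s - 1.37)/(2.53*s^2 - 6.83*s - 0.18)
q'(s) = (6.83 - 5.06*s)*(-1.12*s^3 - 0.11*s^2 + 1.47*s - 1.37)/(2.53*s^2 - 6.83*s - 0.18)^2 + (-3.36*s^2 - 0.22*s + 1.47)/(2.53*s^2 - 6.83*s - 0.18)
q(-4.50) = 1.12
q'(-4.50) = -0.40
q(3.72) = -5.84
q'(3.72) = 2.57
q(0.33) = 0.43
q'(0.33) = -1.52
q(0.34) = 0.42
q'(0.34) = -1.43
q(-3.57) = 0.76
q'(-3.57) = -0.38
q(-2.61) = 0.40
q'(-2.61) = -0.37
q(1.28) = 0.42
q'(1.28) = 0.87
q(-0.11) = -2.54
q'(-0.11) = -28.81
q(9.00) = -5.68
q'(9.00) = -0.37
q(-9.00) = 2.98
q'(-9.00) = -0.42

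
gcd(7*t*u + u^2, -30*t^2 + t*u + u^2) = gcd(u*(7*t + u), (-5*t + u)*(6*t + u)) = 1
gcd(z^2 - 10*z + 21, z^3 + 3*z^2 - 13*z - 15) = z - 3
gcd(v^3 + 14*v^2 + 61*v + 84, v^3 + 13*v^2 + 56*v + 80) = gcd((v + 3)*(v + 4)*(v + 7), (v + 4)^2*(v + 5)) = v + 4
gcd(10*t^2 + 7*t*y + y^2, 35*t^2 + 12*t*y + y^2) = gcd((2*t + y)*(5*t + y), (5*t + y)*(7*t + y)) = 5*t + y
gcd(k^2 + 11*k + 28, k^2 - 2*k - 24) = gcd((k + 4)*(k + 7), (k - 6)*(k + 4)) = k + 4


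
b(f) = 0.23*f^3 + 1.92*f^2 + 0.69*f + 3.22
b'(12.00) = 146.13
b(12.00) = 685.42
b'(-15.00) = 98.34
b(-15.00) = -351.38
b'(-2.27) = -4.47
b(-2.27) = 8.86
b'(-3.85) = -3.87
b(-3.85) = 15.90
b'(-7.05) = 7.91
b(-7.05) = 13.19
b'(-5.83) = 1.76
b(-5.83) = 18.88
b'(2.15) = 12.14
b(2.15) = 15.86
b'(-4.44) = -2.76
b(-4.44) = 17.87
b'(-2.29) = -4.49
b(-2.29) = 8.95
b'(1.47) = 7.83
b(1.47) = 9.11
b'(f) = 0.69*f^2 + 3.84*f + 0.69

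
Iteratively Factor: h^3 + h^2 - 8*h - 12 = (h + 2)*(h^2 - h - 6) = (h + 2)^2*(h - 3)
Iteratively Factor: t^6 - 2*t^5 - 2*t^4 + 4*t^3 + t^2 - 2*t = (t - 2)*(t^5 - 2*t^3 + t) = (t - 2)*(t + 1)*(t^4 - t^3 - t^2 + t) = t*(t - 2)*(t + 1)*(t^3 - t^2 - t + 1) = t*(t - 2)*(t + 1)^2*(t^2 - 2*t + 1) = t*(t - 2)*(t - 1)*(t + 1)^2*(t - 1)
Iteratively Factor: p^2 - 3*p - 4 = (p + 1)*(p - 4)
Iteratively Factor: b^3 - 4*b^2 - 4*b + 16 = (b - 4)*(b^2 - 4) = (b - 4)*(b - 2)*(b + 2)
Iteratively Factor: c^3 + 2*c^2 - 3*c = (c)*(c^2 + 2*c - 3) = c*(c - 1)*(c + 3)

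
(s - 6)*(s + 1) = s^2 - 5*s - 6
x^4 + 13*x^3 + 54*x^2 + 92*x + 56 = (x + 2)^3*(x + 7)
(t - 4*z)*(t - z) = t^2 - 5*t*z + 4*z^2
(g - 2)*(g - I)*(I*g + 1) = I*g^3 + 2*g^2 - 2*I*g^2 - 4*g - I*g + 2*I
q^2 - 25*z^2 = (q - 5*z)*(q + 5*z)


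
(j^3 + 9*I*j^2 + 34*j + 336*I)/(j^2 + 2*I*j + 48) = j + 7*I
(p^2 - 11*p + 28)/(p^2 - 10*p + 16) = (p^2 - 11*p + 28)/(p^2 - 10*p + 16)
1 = 1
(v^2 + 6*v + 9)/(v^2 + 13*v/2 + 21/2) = 2*(v + 3)/(2*v + 7)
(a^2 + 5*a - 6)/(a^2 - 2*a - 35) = (-a^2 - 5*a + 6)/(-a^2 + 2*a + 35)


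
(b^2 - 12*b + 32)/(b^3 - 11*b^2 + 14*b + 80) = (b - 4)/(b^2 - 3*b - 10)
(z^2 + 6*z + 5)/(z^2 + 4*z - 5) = (z + 1)/(z - 1)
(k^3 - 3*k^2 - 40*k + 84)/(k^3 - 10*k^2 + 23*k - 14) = (k + 6)/(k - 1)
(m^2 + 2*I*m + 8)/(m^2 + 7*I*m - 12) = (m - 2*I)/(m + 3*I)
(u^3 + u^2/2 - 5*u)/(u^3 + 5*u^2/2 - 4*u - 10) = u/(u + 2)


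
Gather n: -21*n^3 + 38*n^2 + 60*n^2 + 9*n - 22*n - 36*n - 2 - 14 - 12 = -21*n^3 + 98*n^2 - 49*n - 28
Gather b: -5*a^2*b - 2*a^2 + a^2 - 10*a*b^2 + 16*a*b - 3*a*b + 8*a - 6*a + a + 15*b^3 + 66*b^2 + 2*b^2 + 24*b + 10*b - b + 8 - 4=-a^2 + 3*a + 15*b^3 + b^2*(68 - 10*a) + b*(-5*a^2 + 13*a + 33) + 4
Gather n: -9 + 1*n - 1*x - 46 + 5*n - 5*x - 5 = 6*n - 6*x - 60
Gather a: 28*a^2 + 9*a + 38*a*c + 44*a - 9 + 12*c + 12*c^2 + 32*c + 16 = 28*a^2 + a*(38*c + 53) + 12*c^2 + 44*c + 7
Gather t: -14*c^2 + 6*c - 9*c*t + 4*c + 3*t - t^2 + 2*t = -14*c^2 + 10*c - t^2 + t*(5 - 9*c)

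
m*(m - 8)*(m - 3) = m^3 - 11*m^2 + 24*m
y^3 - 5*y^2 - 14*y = y*(y - 7)*(y + 2)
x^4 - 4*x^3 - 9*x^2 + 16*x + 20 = (x - 5)*(x - 2)*(x + 1)*(x + 2)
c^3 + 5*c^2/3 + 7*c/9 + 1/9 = (c + 1/3)^2*(c + 1)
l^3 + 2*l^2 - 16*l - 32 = (l - 4)*(l + 2)*(l + 4)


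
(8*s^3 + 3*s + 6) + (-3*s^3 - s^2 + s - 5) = 5*s^3 - s^2 + 4*s + 1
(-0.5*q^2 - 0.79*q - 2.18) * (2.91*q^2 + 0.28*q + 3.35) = -1.455*q^4 - 2.4389*q^3 - 8.24*q^2 - 3.2569*q - 7.303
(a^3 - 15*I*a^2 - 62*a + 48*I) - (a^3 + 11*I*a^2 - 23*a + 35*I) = -26*I*a^2 - 39*a + 13*I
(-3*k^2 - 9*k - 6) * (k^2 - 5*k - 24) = -3*k^4 + 6*k^3 + 111*k^2 + 246*k + 144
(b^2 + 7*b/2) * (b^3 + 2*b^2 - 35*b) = b^5 + 11*b^4/2 - 28*b^3 - 245*b^2/2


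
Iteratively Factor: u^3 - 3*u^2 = (u)*(u^2 - 3*u) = u^2*(u - 3)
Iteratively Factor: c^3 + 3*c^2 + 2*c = (c + 2)*(c^2 + c) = c*(c + 2)*(c + 1)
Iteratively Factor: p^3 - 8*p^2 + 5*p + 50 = (p - 5)*(p^2 - 3*p - 10) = (p - 5)*(p + 2)*(p - 5)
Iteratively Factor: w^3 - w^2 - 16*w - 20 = (w - 5)*(w^2 + 4*w + 4) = (w - 5)*(w + 2)*(w + 2)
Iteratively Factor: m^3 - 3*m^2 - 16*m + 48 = (m - 3)*(m^2 - 16) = (m - 3)*(m + 4)*(m - 4)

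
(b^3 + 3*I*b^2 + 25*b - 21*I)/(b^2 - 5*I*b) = (b^3 + 3*I*b^2 + 25*b - 21*I)/(b*(b - 5*I))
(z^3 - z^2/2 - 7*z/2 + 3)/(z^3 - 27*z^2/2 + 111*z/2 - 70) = (2*z^3 - z^2 - 7*z + 6)/(2*z^3 - 27*z^2 + 111*z - 140)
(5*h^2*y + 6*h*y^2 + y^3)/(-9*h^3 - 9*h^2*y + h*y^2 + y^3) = y*(5*h + y)/(-9*h^2 + y^2)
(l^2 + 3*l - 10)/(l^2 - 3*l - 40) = (l - 2)/(l - 8)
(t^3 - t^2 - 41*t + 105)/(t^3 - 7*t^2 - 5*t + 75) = (t^2 + 4*t - 21)/(t^2 - 2*t - 15)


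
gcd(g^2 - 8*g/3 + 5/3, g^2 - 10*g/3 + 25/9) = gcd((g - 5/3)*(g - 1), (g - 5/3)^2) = g - 5/3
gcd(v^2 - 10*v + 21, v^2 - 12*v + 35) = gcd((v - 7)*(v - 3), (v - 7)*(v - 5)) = v - 7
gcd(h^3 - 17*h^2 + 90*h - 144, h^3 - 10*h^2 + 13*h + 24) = h^2 - 11*h + 24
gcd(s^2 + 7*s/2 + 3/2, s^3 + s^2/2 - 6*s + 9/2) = s + 3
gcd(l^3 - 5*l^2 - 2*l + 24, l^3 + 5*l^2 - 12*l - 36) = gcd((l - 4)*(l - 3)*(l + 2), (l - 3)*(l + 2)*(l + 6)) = l^2 - l - 6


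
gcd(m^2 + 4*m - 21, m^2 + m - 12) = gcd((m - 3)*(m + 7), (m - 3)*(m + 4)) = m - 3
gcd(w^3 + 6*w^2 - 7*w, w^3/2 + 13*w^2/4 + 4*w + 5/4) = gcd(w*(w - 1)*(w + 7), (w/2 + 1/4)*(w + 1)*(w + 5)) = 1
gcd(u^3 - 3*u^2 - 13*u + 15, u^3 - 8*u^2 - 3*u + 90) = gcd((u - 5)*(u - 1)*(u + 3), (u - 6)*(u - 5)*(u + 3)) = u^2 - 2*u - 15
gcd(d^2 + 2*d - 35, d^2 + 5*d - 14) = d + 7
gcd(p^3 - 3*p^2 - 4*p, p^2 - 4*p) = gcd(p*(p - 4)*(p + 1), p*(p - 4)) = p^2 - 4*p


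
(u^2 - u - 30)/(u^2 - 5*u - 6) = (u + 5)/(u + 1)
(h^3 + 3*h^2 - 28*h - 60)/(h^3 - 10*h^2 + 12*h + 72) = (h^2 + h - 30)/(h^2 - 12*h + 36)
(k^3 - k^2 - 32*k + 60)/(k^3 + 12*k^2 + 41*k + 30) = (k^2 - 7*k + 10)/(k^2 + 6*k + 5)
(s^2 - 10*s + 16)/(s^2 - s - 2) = (s - 8)/(s + 1)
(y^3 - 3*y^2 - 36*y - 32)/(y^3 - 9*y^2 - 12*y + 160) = (y + 1)/(y - 5)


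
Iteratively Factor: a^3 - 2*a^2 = (a)*(a^2 - 2*a) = a*(a - 2)*(a)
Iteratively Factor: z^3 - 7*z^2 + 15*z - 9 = (z - 3)*(z^2 - 4*z + 3) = (z - 3)^2*(z - 1)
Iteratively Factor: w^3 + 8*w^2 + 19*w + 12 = (w + 4)*(w^2 + 4*w + 3) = (w + 3)*(w + 4)*(w + 1)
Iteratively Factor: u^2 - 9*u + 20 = (u - 5)*(u - 4)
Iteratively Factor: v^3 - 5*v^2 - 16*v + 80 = (v - 4)*(v^2 - v - 20) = (v - 5)*(v - 4)*(v + 4)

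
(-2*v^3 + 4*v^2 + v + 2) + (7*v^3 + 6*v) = 5*v^3 + 4*v^2 + 7*v + 2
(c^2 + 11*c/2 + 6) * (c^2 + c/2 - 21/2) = c^4 + 6*c^3 - 7*c^2/4 - 219*c/4 - 63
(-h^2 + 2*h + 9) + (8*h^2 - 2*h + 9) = 7*h^2 + 18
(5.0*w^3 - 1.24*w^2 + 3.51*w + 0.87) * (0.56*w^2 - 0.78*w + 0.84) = 2.8*w^5 - 4.5944*w^4 + 7.1328*w^3 - 3.2922*w^2 + 2.2698*w + 0.7308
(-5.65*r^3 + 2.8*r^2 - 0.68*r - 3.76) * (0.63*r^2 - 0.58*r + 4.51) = -3.5595*r^5 + 5.041*r^4 - 27.5339*r^3 + 10.6536*r^2 - 0.886000000000001*r - 16.9576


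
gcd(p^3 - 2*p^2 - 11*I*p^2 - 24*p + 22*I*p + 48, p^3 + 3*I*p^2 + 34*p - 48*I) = p - 3*I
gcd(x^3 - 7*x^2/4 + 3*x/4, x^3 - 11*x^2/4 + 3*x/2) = x^2 - 3*x/4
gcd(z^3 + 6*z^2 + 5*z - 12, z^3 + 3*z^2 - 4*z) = z^2 + 3*z - 4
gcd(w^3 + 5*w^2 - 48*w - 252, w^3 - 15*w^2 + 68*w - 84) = w - 7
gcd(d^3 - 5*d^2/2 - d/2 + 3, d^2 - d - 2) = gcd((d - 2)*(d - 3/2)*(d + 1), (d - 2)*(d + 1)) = d^2 - d - 2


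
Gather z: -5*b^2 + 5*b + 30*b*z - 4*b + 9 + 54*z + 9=-5*b^2 + b + z*(30*b + 54) + 18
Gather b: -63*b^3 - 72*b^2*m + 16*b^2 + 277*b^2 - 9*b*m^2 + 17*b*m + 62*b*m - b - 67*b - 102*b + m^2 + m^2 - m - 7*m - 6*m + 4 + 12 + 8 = -63*b^3 + b^2*(293 - 72*m) + b*(-9*m^2 + 79*m - 170) + 2*m^2 - 14*m + 24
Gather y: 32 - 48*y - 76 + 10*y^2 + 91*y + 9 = 10*y^2 + 43*y - 35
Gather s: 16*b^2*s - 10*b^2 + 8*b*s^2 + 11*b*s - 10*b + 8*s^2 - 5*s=-10*b^2 - 10*b + s^2*(8*b + 8) + s*(16*b^2 + 11*b - 5)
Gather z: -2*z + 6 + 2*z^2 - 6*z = 2*z^2 - 8*z + 6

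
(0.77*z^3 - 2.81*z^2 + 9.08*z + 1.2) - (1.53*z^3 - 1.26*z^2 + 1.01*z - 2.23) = -0.76*z^3 - 1.55*z^2 + 8.07*z + 3.43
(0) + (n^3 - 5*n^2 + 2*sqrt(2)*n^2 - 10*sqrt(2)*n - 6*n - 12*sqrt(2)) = n^3 - 5*n^2 + 2*sqrt(2)*n^2 - 10*sqrt(2)*n - 6*n - 12*sqrt(2)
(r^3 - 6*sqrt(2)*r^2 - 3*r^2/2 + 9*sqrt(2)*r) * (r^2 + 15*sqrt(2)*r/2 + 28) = r^5 - 3*r^4/2 + 3*sqrt(2)*r^4/2 - 62*r^3 - 9*sqrt(2)*r^3/4 - 168*sqrt(2)*r^2 + 93*r^2 + 252*sqrt(2)*r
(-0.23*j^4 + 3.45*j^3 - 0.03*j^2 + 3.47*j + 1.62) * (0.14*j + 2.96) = -0.0322*j^5 - 0.1978*j^4 + 10.2078*j^3 + 0.397*j^2 + 10.498*j + 4.7952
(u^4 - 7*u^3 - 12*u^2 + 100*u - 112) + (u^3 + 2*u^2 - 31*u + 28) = u^4 - 6*u^3 - 10*u^2 + 69*u - 84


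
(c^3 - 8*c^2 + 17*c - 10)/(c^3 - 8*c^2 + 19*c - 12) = (c^2 - 7*c + 10)/(c^2 - 7*c + 12)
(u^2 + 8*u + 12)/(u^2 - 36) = (u + 2)/(u - 6)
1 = 1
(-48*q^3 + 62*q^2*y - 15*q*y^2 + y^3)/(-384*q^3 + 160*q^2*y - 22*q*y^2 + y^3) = (-q + y)/(-8*q + y)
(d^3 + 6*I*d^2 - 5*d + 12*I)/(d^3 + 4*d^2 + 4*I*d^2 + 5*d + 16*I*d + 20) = (d^2 + 7*I*d - 12)/(d^2 + d*(4 + 5*I) + 20*I)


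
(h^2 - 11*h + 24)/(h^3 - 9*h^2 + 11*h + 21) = (h - 8)/(h^2 - 6*h - 7)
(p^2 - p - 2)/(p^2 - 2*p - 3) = (p - 2)/(p - 3)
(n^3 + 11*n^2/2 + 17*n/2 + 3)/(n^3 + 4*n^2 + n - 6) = (n + 1/2)/(n - 1)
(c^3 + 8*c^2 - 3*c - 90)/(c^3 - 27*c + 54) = (c + 5)/(c - 3)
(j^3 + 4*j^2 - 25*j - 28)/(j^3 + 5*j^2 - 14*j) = (j^2 - 3*j - 4)/(j*(j - 2))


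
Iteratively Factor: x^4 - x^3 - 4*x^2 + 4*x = (x - 2)*(x^3 + x^2 - 2*x) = (x - 2)*(x - 1)*(x^2 + 2*x) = x*(x - 2)*(x - 1)*(x + 2)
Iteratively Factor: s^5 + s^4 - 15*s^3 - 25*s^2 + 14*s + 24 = (s + 3)*(s^4 - 2*s^3 - 9*s^2 + 2*s + 8) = (s - 4)*(s + 3)*(s^3 + 2*s^2 - s - 2) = (s - 4)*(s + 2)*(s + 3)*(s^2 - 1) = (s - 4)*(s - 1)*(s + 2)*(s + 3)*(s + 1)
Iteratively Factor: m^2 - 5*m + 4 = (m - 4)*(m - 1)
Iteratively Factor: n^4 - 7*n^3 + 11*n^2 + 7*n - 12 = (n + 1)*(n^3 - 8*n^2 + 19*n - 12) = (n - 4)*(n + 1)*(n^2 - 4*n + 3) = (n - 4)*(n - 1)*(n + 1)*(n - 3)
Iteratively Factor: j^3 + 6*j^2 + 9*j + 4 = (j + 1)*(j^2 + 5*j + 4) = (j + 1)^2*(j + 4)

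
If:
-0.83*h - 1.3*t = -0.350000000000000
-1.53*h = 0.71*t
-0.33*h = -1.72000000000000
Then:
No Solution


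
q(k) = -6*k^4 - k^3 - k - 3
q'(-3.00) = 620.00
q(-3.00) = -459.00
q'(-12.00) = 41039.00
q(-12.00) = -122679.00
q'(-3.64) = 1116.74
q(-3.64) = -1004.44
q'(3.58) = -1140.63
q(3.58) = -1038.02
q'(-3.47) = 965.64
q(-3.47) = -827.65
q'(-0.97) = 18.08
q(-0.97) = -6.43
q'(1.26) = -53.77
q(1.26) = -21.38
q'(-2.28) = 267.86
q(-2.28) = -151.01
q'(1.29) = -57.51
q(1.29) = -23.05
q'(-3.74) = 1212.56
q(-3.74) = -1120.86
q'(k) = -24*k^3 - 3*k^2 - 1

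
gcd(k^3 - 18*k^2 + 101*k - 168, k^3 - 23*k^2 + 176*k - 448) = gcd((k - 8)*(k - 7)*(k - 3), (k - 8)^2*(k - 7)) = k^2 - 15*k + 56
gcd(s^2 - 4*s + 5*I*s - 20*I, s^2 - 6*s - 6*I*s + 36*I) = 1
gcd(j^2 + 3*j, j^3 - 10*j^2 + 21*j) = j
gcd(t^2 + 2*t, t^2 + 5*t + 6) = t + 2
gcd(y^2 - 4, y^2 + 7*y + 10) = y + 2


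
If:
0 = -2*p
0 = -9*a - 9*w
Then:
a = -w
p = 0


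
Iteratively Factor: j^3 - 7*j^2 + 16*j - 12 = (j - 2)*(j^2 - 5*j + 6) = (j - 3)*(j - 2)*(j - 2)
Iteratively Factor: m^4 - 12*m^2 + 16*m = (m - 2)*(m^3 + 2*m^2 - 8*m) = m*(m - 2)*(m^2 + 2*m - 8) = m*(m - 2)*(m + 4)*(m - 2)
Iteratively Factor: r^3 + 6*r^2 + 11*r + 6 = (r + 3)*(r^2 + 3*r + 2) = (r + 1)*(r + 3)*(r + 2)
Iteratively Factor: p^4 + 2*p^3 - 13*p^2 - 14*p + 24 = (p - 1)*(p^3 + 3*p^2 - 10*p - 24) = (p - 1)*(p + 2)*(p^2 + p - 12) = (p - 1)*(p + 2)*(p + 4)*(p - 3)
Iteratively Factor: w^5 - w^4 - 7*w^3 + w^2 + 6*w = (w - 1)*(w^4 - 7*w^2 - 6*w) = w*(w - 1)*(w^3 - 7*w - 6) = w*(w - 1)*(w + 1)*(w^2 - w - 6) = w*(w - 1)*(w + 1)*(w + 2)*(w - 3)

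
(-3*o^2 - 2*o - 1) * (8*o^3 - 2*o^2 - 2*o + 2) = -24*o^5 - 10*o^4 + 2*o^3 - 2*o - 2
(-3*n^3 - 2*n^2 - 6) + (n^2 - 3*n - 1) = -3*n^3 - n^2 - 3*n - 7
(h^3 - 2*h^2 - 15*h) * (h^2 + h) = h^5 - h^4 - 17*h^3 - 15*h^2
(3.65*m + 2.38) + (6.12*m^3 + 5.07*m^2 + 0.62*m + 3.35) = 6.12*m^3 + 5.07*m^2 + 4.27*m + 5.73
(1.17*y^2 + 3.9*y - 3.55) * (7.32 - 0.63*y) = -0.7371*y^3 + 6.1074*y^2 + 30.7845*y - 25.986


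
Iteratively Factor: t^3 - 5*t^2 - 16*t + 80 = (t - 5)*(t^2 - 16) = (t - 5)*(t + 4)*(t - 4)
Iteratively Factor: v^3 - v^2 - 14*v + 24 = (v - 2)*(v^2 + v - 12) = (v - 2)*(v + 4)*(v - 3)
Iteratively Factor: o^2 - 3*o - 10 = (o - 5)*(o + 2)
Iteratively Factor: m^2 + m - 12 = (m + 4)*(m - 3)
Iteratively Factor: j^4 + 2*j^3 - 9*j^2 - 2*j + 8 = (j - 1)*(j^3 + 3*j^2 - 6*j - 8) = (j - 1)*(j + 1)*(j^2 + 2*j - 8) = (j - 2)*(j - 1)*(j + 1)*(j + 4)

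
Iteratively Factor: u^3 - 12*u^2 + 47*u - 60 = (u - 5)*(u^2 - 7*u + 12) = (u - 5)*(u - 3)*(u - 4)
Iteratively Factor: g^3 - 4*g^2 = (g)*(g^2 - 4*g) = g*(g - 4)*(g)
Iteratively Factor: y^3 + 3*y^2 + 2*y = (y)*(y^2 + 3*y + 2) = y*(y + 1)*(y + 2)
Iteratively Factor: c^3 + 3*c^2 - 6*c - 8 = (c - 2)*(c^2 + 5*c + 4) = (c - 2)*(c + 4)*(c + 1)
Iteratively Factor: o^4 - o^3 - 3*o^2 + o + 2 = (o - 2)*(o^3 + o^2 - o - 1) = (o - 2)*(o + 1)*(o^2 - 1) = (o - 2)*(o - 1)*(o + 1)*(o + 1)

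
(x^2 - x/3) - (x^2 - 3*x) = 8*x/3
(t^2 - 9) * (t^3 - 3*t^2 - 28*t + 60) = t^5 - 3*t^4 - 37*t^3 + 87*t^2 + 252*t - 540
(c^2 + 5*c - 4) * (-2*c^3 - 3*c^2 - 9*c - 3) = -2*c^5 - 13*c^4 - 16*c^3 - 36*c^2 + 21*c + 12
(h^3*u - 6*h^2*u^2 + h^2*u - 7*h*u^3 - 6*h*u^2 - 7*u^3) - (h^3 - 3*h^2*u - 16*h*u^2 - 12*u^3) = h^3*u - h^3 - 6*h^2*u^2 + 4*h^2*u - 7*h*u^3 + 10*h*u^2 + 5*u^3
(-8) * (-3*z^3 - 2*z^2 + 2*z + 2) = 24*z^3 + 16*z^2 - 16*z - 16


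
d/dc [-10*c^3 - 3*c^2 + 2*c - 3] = -30*c^2 - 6*c + 2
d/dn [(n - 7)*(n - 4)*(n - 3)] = 3*n^2 - 28*n + 61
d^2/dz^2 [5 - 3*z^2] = -6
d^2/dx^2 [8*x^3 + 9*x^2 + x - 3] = 48*x + 18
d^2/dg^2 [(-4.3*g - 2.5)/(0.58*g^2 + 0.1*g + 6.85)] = (-(1.16*g + 0.1)*(2.32*g + 0.2)*(4.3*g + 2.5) + (14.964*g + 3.76)*(0.58*g^2 + 0.1*g + 6.85))/(0.58*g^2 + 0.1*g + 6.85)^3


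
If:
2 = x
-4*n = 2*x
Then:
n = -1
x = 2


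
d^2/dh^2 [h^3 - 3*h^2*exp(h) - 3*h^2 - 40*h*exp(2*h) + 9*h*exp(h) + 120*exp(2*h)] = -3*h^2*exp(h) - 160*h*exp(2*h) - 3*h*exp(h) + 6*h + 320*exp(2*h) + 12*exp(h) - 6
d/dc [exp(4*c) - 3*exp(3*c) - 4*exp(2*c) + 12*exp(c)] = (4*exp(3*c) - 9*exp(2*c) - 8*exp(c) + 12)*exp(c)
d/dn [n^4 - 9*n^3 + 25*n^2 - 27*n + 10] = 4*n^3 - 27*n^2 + 50*n - 27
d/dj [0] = 0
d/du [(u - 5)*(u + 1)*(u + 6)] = 3*u^2 + 4*u - 29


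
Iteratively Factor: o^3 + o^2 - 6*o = (o - 2)*(o^2 + 3*o) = o*(o - 2)*(o + 3)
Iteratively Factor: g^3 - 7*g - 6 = (g + 1)*(g^2 - g - 6) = (g - 3)*(g + 1)*(g + 2)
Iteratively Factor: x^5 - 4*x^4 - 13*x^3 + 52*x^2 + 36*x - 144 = (x - 3)*(x^4 - x^3 - 16*x^2 + 4*x + 48) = (x - 3)*(x + 2)*(x^3 - 3*x^2 - 10*x + 24) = (x - 3)*(x - 2)*(x + 2)*(x^2 - x - 12) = (x - 3)*(x - 2)*(x + 2)*(x + 3)*(x - 4)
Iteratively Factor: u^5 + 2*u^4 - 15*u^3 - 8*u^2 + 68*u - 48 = (u + 3)*(u^4 - u^3 - 12*u^2 + 28*u - 16) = (u - 1)*(u + 3)*(u^3 - 12*u + 16) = (u - 2)*(u - 1)*(u + 3)*(u^2 + 2*u - 8) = (u - 2)*(u - 1)*(u + 3)*(u + 4)*(u - 2)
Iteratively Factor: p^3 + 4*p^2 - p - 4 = (p + 4)*(p^2 - 1) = (p + 1)*(p + 4)*(p - 1)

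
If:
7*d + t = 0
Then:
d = -t/7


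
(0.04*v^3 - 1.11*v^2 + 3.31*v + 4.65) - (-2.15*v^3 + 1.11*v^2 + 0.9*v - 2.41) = 2.19*v^3 - 2.22*v^2 + 2.41*v + 7.06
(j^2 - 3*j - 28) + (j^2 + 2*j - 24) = 2*j^2 - j - 52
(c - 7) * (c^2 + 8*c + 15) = c^3 + c^2 - 41*c - 105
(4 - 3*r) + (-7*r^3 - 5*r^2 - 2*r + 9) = -7*r^3 - 5*r^2 - 5*r + 13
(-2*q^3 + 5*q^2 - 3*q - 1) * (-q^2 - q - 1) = 2*q^5 - 3*q^4 - q^2 + 4*q + 1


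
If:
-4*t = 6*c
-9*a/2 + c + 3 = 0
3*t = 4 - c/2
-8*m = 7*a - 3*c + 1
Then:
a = 4/9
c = -1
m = -8/9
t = 3/2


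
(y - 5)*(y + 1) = y^2 - 4*y - 5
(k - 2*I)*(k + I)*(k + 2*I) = k^3 + I*k^2 + 4*k + 4*I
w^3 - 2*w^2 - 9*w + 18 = (w - 3)*(w - 2)*(w + 3)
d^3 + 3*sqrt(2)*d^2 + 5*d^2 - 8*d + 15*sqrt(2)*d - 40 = (d + 5)*(d - sqrt(2))*(d + 4*sqrt(2))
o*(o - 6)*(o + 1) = o^3 - 5*o^2 - 6*o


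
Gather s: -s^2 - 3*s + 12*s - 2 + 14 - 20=-s^2 + 9*s - 8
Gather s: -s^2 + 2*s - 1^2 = -s^2 + 2*s - 1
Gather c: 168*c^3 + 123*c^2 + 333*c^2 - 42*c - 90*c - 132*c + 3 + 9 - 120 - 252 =168*c^3 + 456*c^2 - 264*c - 360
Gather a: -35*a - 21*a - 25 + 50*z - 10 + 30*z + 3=-56*a + 80*z - 32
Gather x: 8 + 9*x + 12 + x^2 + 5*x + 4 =x^2 + 14*x + 24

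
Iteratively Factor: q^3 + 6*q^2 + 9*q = (q + 3)*(q^2 + 3*q) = q*(q + 3)*(q + 3)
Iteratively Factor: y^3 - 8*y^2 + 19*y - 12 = (y - 3)*(y^2 - 5*y + 4) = (y - 3)*(y - 1)*(y - 4)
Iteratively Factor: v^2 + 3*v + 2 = (v + 1)*(v + 2)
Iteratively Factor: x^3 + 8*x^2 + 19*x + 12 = (x + 4)*(x^2 + 4*x + 3) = (x + 3)*(x + 4)*(x + 1)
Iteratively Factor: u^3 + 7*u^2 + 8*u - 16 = (u + 4)*(u^2 + 3*u - 4) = (u + 4)^2*(u - 1)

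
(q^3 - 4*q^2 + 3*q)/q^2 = q - 4 + 3/q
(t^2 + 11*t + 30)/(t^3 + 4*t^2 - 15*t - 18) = (t + 5)/(t^2 - 2*t - 3)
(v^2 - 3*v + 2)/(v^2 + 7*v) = (v^2 - 3*v + 2)/(v*(v + 7))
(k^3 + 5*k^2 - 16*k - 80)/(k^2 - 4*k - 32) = (k^2 + k - 20)/(k - 8)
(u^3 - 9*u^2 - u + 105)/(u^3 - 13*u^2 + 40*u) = (u^2 - 4*u - 21)/(u*(u - 8))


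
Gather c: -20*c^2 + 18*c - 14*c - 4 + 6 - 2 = -20*c^2 + 4*c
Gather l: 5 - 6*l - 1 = 4 - 6*l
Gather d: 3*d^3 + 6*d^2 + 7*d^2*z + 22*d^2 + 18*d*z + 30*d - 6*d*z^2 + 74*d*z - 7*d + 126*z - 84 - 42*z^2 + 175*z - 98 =3*d^3 + d^2*(7*z + 28) + d*(-6*z^2 + 92*z + 23) - 42*z^2 + 301*z - 182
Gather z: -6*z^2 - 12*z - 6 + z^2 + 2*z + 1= -5*z^2 - 10*z - 5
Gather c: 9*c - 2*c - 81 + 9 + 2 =7*c - 70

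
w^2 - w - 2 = (w - 2)*(w + 1)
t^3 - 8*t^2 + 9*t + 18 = (t - 6)*(t - 3)*(t + 1)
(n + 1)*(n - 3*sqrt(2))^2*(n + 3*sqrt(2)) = n^4 - 3*sqrt(2)*n^3 + n^3 - 18*n^2 - 3*sqrt(2)*n^2 - 18*n + 54*sqrt(2)*n + 54*sqrt(2)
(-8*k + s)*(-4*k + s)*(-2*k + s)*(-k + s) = 64*k^4 - 120*k^3*s + 70*k^2*s^2 - 15*k*s^3 + s^4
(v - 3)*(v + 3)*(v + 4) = v^3 + 4*v^2 - 9*v - 36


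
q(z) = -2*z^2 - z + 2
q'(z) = -4*z - 1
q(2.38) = -11.71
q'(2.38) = -10.52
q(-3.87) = -24.08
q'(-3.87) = 14.48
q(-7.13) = -92.54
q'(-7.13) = 27.52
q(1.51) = -4.07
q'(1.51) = -7.04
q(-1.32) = -0.16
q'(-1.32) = 4.28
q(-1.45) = -0.76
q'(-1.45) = 4.80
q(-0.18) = 2.12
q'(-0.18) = -0.28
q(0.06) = 1.93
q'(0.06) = -1.24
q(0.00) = 2.00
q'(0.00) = -1.00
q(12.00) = -298.00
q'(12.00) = -49.00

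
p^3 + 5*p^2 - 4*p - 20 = (p - 2)*(p + 2)*(p + 5)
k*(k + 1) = k^2 + k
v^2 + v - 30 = (v - 5)*(v + 6)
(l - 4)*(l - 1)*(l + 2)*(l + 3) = l^4 - 15*l^2 - 10*l + 24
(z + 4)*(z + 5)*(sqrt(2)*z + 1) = sqrt(2)*z^3 + z^2 + 9*sqrt(2)*z^2 + 9*z + 20*sqrt(2)*z + 20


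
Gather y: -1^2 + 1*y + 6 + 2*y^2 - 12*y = 2*y^2 - 11*y + 5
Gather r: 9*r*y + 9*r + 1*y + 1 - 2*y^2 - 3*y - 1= r*(9*y + 9) - 2*y^2 - 2*y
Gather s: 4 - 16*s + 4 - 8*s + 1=9 - 24*s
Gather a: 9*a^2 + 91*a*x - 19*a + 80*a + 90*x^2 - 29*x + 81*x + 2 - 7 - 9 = 9*a^2 + a*(91*x + 61) + 90*x^2 + 52*x - 14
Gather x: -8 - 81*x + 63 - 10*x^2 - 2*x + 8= -10*x^2 - 83*x + 63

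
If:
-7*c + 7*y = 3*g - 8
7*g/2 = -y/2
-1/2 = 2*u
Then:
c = 52*y/49 + 8/7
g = -y/7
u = -1/4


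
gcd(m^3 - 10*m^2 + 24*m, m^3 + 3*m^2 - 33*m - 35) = 1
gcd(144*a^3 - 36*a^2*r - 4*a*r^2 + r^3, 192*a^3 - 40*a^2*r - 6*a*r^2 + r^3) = -24*a^2 + 2*a*r + r^2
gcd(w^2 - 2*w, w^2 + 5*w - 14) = w - 2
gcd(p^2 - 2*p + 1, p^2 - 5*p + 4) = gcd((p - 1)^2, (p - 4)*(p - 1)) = p - 1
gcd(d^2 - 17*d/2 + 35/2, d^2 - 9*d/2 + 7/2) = d - 7/2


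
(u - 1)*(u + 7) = u^2 + 6*u - 7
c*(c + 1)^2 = c^3 + 2*c^2 + c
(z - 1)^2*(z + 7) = z^3 + 5*z^2 - 13*z + 7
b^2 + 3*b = b*(b + 3)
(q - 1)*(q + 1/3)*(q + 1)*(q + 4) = q^4 + 13*q^3/3 + q^2/3 - 13*q/3 - 4/3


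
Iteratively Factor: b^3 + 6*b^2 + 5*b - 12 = (b - 1)*(b^2 + 7*b + 12) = (b - 1)*(b + 3)*(b + 4)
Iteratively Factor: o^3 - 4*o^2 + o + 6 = (o - 2)*(o^2 - 2*o - 3) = (o - 2)*(o + 1)*(o - 3)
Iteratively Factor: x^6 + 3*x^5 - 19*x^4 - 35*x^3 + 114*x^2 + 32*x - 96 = (x + 1)*(x^5 + 2*x^4 - 21*x^3 - 14*x^2 + 128*x - 96) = (x - 3)*(x + 1)*(x^4 + 5*x^3 - 6*x^2 - 32*x + 32) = (x - 3)*(x - 2)*(x + 1)*(x^3 + 7*x^2 + 8*x - 16) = (x - 3)*(x - 2)*(x + 1)*(x + 4)*(x^2 + 3*x - 4) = (x - 3)*(x - 2)*(x + 1)*(x + 4)^2*(x - 1)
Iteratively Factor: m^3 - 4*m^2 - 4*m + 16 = (m + 2)*(m^2 - 6*m + 8) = (m - 2)*(m + 2)*(m - 4)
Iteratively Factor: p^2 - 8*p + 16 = (p - 4)*(p - 4)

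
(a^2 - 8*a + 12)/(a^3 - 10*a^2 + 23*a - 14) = (a - 6)/(a^2 - 8*a + 7)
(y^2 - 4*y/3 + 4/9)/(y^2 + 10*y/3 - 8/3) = (y - 2/3)/(y + 4)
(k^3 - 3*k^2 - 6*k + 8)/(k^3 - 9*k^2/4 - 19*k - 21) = 4*(k^2 - 5*k + 4)/(4*k^2 - 17*k - 42)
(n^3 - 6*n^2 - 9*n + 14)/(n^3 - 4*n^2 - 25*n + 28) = (n + 2)/(n + 4)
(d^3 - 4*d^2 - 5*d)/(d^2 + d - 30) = d*(d + 1)/(d + 6)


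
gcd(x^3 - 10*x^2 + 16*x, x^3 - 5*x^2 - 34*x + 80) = x^2 - 10*x + 16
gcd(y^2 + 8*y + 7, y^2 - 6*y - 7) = y + 1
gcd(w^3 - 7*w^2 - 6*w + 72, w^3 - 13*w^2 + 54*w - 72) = w^2 - 10*w + 24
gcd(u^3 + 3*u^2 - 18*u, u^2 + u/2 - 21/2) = u - 3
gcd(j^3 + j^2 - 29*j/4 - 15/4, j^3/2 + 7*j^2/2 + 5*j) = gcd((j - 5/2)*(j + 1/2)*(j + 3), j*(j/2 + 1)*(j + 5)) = 1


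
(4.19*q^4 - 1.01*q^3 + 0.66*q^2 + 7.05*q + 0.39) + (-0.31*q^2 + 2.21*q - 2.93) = 4.19*q^4 - 1.01*q^3 + 0.35*q^2 + 9.26*q - 2.54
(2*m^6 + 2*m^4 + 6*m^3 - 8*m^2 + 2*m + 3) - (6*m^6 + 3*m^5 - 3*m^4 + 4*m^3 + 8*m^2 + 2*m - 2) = -4*m^6 - 3*m^5 + 5*m^4 + 2*m^3 - 16*m^2 + 5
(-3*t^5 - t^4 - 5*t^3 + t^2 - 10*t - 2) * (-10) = 30*t^5 + 10*t^4 + 50*t^3 - 10*t^2 + 100*t + 20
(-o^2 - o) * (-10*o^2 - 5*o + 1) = 10*o^4 + 15*o^3 + 4*o^2 - o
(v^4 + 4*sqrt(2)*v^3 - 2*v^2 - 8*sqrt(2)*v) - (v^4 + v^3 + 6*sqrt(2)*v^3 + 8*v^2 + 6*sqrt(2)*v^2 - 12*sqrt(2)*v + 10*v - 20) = -2*sqrt(2)*v^3 - v^3 - 10*v^2 - 6*sqrt(2)*v^2 - 10*v + 4*sqrt(2)*v + 20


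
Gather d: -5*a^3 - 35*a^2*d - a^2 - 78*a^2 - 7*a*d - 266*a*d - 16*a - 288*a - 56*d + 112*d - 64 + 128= -5*a^3 - 79*a^2 - 304*a + d*(-35*a^2 - 273*a + 56) + 64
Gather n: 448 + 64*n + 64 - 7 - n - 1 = 63*n + 504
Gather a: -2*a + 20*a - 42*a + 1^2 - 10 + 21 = 12 - 24*a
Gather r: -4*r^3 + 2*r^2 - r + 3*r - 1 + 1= -4*r^3 + 2*r^2 + 2*r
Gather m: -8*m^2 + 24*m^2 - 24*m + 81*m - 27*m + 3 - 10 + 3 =16*m^2 + 30*m - 4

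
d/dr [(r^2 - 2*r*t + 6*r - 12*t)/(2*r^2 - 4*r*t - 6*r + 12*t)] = -9/(2*r^2 - 12*r + 18)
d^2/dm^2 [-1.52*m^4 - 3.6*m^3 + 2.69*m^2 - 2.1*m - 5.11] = -18.24*m^2 - 21.6*m + 5.38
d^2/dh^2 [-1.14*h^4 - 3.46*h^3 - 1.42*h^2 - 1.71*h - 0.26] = -13.68*h^2 - 20.76*h - 2.84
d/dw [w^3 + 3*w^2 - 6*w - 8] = 3*w^2 + 6*w - 6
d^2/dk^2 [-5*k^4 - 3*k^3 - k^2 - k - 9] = -60*k^2 - 18*k - 2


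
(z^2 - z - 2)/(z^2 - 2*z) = (z + 1)/z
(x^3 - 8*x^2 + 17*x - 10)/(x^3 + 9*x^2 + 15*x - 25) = (x^2 - 7*x + 10)/(x^2 + 10*x + 25)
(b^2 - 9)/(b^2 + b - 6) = (b - 3)/(b - 2)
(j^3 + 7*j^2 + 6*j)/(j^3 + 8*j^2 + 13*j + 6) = j/(j + 1)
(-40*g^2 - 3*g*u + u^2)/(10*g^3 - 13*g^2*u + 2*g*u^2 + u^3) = (-8*g + u)/(2*g^2 - 3*g*u + u^2)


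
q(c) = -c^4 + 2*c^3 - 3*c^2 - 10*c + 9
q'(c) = -4*c^3 + 6*c^2 - 6*c - 10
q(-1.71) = -1.22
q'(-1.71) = 37.81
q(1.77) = -16.82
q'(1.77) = -24.00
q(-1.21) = 11.02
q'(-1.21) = 13.13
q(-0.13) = 10.24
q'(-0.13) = -9.11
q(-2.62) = -68.48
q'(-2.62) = 118.85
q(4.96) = -475.60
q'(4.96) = -380.25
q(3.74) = -161.39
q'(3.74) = -157.77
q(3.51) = -128.36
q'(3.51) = -130.11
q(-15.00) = -57891.00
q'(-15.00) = 14930.00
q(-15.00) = -57891.00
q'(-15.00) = 14930.00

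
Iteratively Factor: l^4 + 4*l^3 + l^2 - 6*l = (l + 3)*(l^3 + l^2 - 2*l) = l*(l + 3)*(l^2 + l - 2) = l*(l + 2)*(l + 3)*(l - 1)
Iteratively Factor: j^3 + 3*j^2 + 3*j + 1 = (j + 1)*(j^2 + 2*j + 1) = (j + 1)^2*(j + 1)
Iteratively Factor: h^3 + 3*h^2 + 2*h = (h + 2)*(h^2 + h) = h*(h + 2)*(h + 1)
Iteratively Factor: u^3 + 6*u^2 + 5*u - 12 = (u - 1)*(u^2 + 7*u + 12) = (u - 1)*(u + 4)*(u + 3)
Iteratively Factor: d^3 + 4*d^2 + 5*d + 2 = (d + 1)*(d^2 + 3*d + 2) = (d + 1)*(d + 2)*(d + 1)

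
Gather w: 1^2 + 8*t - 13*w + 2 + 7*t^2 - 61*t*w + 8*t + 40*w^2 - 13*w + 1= 7*t^2 + 16*t + 40*w^2 + w*(-61*t - 26) + 4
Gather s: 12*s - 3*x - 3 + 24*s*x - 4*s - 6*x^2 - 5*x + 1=s*(24*x + 8) - 6*x^2 - 8*x - 2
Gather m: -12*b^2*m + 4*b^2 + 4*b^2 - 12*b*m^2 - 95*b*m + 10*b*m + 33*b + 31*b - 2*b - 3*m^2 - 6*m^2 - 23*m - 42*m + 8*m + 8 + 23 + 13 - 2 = 8*b^2 + 62*b + m^2*(-12*b - 9) + m*(-12*b^2 - 85*b - 57) + 42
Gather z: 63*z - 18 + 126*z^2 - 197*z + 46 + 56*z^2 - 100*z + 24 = 182*z^2 - 234*z + 52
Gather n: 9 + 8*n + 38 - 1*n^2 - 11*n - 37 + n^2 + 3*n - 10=0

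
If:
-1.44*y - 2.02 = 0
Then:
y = -1.40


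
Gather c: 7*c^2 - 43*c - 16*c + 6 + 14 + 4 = 7*c^2 - 59*c + 24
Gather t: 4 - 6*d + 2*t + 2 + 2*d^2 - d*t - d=2*d^2 - 7*d + t*(2 - d) + 6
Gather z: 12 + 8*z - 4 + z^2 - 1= z^2 + 8*z + 7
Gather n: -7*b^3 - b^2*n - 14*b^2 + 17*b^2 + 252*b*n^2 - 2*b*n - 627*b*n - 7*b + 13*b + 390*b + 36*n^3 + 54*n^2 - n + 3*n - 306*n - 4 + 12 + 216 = -7*b^3 + 3*b^2 + 396*b + 36*n^3 + n^2*(252*b + 54) + n*(-b^2 - 629*b - 304) + 224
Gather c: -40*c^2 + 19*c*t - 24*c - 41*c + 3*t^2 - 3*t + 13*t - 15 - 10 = -40*c^2 + c*(19*t - 65) + 3*t^2 + 10*t - 25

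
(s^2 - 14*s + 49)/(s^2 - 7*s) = (s - 7)/s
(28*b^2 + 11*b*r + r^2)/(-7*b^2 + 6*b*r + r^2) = (4*b + r)/(-b + r)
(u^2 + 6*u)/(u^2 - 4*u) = (u + 6)/(u - 4)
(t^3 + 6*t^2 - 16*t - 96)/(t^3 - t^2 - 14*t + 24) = (t^2 + 2*t - 24)/(t^2 - 5*t + 6)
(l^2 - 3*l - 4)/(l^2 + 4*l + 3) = (l - 4)/(l + 3)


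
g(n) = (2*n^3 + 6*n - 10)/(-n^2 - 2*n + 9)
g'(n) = (2*n + 2)*(2*n^3 + 6*n - 10)/(-n^2 - 2*n + 9)^2 + (6*n^2 + 6)/(-n^2 - 2*n + 9)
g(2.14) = 159.83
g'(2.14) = 7387.71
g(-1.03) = -1.84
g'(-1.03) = 1.25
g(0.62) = -0.79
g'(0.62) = 0.78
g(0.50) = -0.87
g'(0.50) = 0.63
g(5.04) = -10.43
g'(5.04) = -1.22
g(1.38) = 0.82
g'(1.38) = 4.91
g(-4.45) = 111.93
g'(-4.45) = 340.33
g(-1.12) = -1.96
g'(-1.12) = 1.40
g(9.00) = -16.69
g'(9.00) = -1.76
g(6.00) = -11.74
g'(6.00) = -1.48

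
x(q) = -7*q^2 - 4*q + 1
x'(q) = -14*q - 4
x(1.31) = -16.25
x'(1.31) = -22.34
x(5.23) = -211.39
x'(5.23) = -77.22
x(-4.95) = -150.72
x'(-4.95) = 65.30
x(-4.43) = -118.65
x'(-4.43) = 58.02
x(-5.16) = -164.74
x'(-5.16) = 68.24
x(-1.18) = -4.03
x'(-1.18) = 12.52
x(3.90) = -121.07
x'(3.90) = -58.60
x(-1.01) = -2.10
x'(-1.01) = 10.14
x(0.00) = 1.00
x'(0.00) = -4.00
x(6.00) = -275.00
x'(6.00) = -88.00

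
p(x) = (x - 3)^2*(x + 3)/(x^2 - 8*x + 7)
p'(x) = (8 - 2*x)*(x - 3)^2*(x + 3)/(x^2 - 8*x + 7)^2 + (x - 3)^2/(x^2 - 8*x + 7) + (x + 3)*(2*x - 6)/(x^2 - 8*x + 7)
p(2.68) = -0.08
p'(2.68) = 0.52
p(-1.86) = 1.06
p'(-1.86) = 0.99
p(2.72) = -0.06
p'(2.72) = 0.45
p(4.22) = -1.20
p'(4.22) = -2.19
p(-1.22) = 1.74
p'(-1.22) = 1.15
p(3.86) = -0.56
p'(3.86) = -1.38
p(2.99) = -0.00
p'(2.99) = 0.02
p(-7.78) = -4.28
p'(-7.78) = 0.91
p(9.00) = 27.00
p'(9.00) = -5.62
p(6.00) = -16.20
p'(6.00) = -25.56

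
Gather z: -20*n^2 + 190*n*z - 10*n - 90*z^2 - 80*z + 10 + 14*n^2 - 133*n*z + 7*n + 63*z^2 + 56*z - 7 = -6*n^2 - 3*n - 27*z^2 + z*(57*n - 24) + 3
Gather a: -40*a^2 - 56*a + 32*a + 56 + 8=-40*a^2 - 24*a + 64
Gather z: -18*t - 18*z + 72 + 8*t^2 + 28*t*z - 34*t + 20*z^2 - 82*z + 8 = 8*t^2 - 52*t + 20*z^2 + z*(28*t - 100) + 80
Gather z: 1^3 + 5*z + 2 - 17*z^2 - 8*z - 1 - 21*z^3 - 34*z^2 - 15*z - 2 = -21*z^3 - 51*z^2 - 18*z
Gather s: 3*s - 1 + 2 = 3*s + 1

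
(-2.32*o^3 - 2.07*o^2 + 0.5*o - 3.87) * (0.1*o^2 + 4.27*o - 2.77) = -0.232*o^5 - 10.1134*o^4 - 2.3625*o^3 + 7.4819*o^2 - 17.9099*o + 10.7199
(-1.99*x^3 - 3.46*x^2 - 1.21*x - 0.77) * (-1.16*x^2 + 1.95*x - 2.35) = 2.3084*x^5 + 0.133099999999999*x^4 - 0.6669*x^3 + 6.6647*x^2 + 1.342*x + 1.8095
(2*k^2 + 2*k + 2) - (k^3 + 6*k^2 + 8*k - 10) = -k^3 - 4*k^2 - 6*k + 12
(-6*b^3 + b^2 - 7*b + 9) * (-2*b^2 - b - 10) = 12*b^5 + 4*b^4 + 73*b^3 - 21*b^2 + 61*b - 90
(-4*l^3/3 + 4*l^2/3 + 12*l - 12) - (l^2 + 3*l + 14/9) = -4*l^3/3 + l^2/3 + 9*l - 122/9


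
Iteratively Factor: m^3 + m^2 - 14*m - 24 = (m + 3)*(m^2 - 2*m - 8) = (m + 2)*(m + 3)*(m - 4)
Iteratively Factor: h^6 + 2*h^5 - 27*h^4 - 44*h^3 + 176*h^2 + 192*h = (h - 4)*(h^5 + 6*h^4 - 3*h^3 - 56*h^2 - 48*h) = (h - 4)*(h + 1)*(h^4 + 5*h^3 - 8*h^2 - 48*h) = (h - 4)*(h + 1)*(h + 4)*(h^3 + h^2 - 12*h) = h*(h - 4)*(h + 1)*(h + 4)*(h^2 + h - 12) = h*(h - 4)*(h + 1)*(h + 4)^2*(h - 3)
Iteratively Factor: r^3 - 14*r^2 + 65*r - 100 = (r - 5)*(r^2 - 9*r + 20) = (r - 5)*(r - 4)*(r - 5)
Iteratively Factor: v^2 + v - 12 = (v + 4)*(v - 3)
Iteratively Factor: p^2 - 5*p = (p - 5)*(p)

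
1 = 1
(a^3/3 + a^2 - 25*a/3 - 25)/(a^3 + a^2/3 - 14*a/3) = (a^3 + 3*a^2 - 25*a - 75)/(a*(3*a^2 + a - 14))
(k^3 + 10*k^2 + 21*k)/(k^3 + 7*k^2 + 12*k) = (k + 7)/(k + 4)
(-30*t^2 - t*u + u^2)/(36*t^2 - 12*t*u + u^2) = (-5*t - u)/(6*t - u)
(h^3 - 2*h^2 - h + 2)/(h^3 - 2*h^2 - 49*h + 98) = (h^2 - 1)/(h^2 - 49)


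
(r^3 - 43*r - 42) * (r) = r^4 - 43*r^2 - 42*r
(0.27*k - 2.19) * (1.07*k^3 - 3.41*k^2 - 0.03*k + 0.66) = 0.2889*k^4 - 3.264*k^3 + 7.4598*k^2 + 0.2439*k - 1.4454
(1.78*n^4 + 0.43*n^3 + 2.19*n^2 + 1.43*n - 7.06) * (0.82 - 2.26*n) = -4.0228*n^5 + 0.4878*n^4 - 4.5968*n^3 - 1.436*n^2 + 17.1282*n - 5.7892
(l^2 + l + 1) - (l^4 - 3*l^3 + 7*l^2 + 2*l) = -l^4 + 3*l^3 - 6*l^2 - l + 1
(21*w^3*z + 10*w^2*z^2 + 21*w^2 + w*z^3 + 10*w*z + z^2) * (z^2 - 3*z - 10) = 21*w^3*z^3 - 63*w^3*z^2 - 210*w^3*z + 10*w^2*z^4 - 30*w^2*z^3 - 79*w^2*z^2 - 63*w^2*z - 210*w^2 + w*z^5 - 3*w*z^4 - 30*w*z^2 - 100*w*z + z^4 - 3*z^3 - 10*z^2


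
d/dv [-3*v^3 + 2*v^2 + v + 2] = -9*v^2 + 4*v + 1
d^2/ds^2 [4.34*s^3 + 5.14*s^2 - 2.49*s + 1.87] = 26.04*s + 10.28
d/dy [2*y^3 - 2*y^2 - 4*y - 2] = 6*y^2 - 4*y - 4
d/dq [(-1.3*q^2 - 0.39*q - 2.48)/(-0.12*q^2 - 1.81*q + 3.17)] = (2.3062*q^2 - 8.8372*q - 5.7251)/(0.0144*q^4 + 0.4344*q^3 + 2.5153*q^2 - 11.4754*q + 10.0489)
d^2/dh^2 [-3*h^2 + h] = -6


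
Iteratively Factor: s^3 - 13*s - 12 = (s + 1)*(s^2 - s - 12) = (s - 4)*(s + 1)*(s + 3)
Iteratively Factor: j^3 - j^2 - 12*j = (j - 4)*(j^2 + 3*j) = j*(j - 4)*(j + 3)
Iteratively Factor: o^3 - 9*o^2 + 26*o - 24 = (o - 4)*(o^2 - 5*o + 6) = (o - 4)*(o - 2)*(o - 3)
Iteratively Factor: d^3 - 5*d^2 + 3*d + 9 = (d - 3)*(d^2 - 2*d - 3) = (d - 3)*(d + 1)*(d - 3)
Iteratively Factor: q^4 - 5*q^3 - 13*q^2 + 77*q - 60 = (q + 4)*(q^3 - 9*q^2 + 23*q - 15) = (q - 5)*(q + 4)*(q^2 - 4*q + 3) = (q - 5)*(q - 3)*(q + 4)*(q - 1)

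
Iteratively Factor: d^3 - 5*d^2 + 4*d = (d - 1)*(d^2 - 4*d) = d*(d - 1)*(d - 4)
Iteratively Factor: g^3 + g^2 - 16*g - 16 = (g - 4)*(g^2 + 5*g + 4) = (g - 4)*(g + 1)*(g + 4)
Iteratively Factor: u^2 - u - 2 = (u + 1)*(u - 2)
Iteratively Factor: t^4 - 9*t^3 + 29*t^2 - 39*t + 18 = (t - 3)*(t^3 - 6*t^2 + 11*t - 6) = (t - 3)*(t - 1)*(t^2 - 5*t + 6) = (t - 3)*(t - 2)*(t - 1)*(t - 3)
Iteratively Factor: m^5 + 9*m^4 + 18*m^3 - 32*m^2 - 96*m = (m - 2)*(m^4 + 11*m^3 + 40*m^2 + 48*m) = (m - 2)*(m + 4)*(m^3 + 7*m^2 + 12*m) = m*(m - 2)*(m + 4)*(m^2 + 7*m + 12) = m*(m - 2)*(m + 3)*(m + 4)*(m + 4)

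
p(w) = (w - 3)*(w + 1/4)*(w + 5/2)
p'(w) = (w - 3)*(w + 1/4) + (w - 3)*(w + 5/2) + (w + 1/4)*(w + 5/2) = 3*w^2 - w/2 - 61/8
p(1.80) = -10.58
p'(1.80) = 1.20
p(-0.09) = -1.19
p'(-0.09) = -7.56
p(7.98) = 429.53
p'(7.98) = 179.43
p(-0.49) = 1.68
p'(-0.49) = -6.66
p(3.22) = 4.37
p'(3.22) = 21.87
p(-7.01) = -305.18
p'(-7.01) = 143.30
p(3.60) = 14.09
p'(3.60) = 29.46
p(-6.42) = -227.84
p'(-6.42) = 119.23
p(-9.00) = -682.50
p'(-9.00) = 239.88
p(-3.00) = -8.25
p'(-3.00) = 20.88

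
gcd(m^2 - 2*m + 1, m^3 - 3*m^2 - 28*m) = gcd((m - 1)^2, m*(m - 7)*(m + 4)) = 1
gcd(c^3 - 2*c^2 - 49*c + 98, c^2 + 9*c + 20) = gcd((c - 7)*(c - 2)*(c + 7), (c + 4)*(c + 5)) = 1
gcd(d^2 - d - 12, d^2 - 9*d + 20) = d - 4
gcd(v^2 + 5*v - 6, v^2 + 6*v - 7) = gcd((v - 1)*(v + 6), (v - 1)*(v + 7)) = v - 1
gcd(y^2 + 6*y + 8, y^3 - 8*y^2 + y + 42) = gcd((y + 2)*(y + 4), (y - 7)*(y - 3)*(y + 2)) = y + 2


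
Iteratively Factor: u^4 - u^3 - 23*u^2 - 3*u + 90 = (u - 5)*(u^3 + 4*u^2 - 3*u - 18) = (u - 5)*(u + 3)*(u^2 + u - 6) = (u - 5)*(u + 3)^2*(u - 2)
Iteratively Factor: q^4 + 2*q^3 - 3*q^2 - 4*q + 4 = (q + 2)*(q^3 - 3*q + 2) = (q - 1)*(q + 2)*(q^2 + q - 2) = (q - 1)*(q + 2)^2*(q - 1)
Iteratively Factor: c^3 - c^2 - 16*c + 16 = (c - 4)*(c^2 + 3*c - 4) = (c - 4)*(c + 4)*(c - 1)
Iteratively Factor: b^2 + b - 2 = (b - 1)*(b + 2)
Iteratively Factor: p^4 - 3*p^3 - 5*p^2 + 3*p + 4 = (p + 1)*(p^3 - 4*p^2 - p + 4) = (p - 4)*(p + 1)*(p^2 - 1) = (p - 4)*(p - 1)*(p + 1)*(p + 1)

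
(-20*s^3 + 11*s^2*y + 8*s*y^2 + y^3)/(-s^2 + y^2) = (20*s^2 + 9*s*y + y^2)/(s + y)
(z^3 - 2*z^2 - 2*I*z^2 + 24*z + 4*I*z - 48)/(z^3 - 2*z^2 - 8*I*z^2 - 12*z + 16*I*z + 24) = (z + 4*I)/(z - 2*I)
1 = 1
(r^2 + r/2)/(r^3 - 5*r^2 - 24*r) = (r + 1/2)/(r^2 - 5*r - 24)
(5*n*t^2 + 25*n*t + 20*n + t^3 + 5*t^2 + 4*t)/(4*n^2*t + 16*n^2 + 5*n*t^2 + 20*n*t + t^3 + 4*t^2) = (5*n*t + 5*n + t^2 + t)/(4*n^2 + 5*n*t + t^2)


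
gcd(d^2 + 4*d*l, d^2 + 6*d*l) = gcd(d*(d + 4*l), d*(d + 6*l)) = d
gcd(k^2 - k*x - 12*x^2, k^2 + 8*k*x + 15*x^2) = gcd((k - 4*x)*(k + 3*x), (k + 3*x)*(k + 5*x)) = k + 3*x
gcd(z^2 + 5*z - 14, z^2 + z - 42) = z + 7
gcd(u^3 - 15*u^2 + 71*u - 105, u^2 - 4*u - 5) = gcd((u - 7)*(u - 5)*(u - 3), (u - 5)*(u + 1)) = u - 5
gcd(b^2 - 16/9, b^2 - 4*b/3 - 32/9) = b + 4/3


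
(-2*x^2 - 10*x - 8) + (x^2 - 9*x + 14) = -x^2 - 19*x + 6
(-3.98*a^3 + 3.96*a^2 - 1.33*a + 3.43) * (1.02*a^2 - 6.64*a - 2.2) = -4.0596*a^5 + 30.4664*a^4 - 18.895*a^3 + 3.6178*a^2 - 19.8492*a - 7.546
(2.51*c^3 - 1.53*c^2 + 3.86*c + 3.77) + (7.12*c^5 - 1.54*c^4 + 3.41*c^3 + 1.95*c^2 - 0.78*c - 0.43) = 7.12*c^5 - 1.54*c^4 + 5.92*c^3 + 0.42*c^2 + 3.08*c + 3.34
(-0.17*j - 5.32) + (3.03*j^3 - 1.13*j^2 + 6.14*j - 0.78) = 3.03*j^3 - 1.13*j^2 + 5.97*j - 6.1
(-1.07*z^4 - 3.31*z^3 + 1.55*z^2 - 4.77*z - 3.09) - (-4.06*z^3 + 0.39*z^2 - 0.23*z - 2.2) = -1.07*z^4 + 0.75*z^3 + 1.16*z^2 - 4.54*z - 0.89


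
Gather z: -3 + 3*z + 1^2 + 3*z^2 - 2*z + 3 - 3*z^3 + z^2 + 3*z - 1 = -3*z^3 + 4*z^2 + 4*z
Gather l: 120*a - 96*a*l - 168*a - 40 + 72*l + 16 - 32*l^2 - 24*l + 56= -48*a - 32*l^2 + l*(48 - 96*a) + 32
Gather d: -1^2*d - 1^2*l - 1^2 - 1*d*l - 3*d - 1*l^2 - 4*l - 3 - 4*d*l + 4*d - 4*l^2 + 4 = -5*d*l - 5*l^2 - 5*l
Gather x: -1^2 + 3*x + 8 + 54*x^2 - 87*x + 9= 54*x^2 - 84*x + 16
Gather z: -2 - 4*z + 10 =8 - 4*z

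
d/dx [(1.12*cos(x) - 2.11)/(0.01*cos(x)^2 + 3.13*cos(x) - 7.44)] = (0.0112*cos(x)^2 - 0.0421999999999998*cos(x) + 1.7285)*sin(x)/(0.0001*cos(x)^4 + 0.0626*cos(x)^3 + 9.6481*cos(x)^2 - 46.5744*cos(x) + 55.3536)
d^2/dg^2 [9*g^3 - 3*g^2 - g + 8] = 54*g - 6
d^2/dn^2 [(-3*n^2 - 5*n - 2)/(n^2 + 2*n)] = 2*(n^3 - 6*n^2 - 12*n - 8)/(n^3*(n^3 + 6*n^2 + 12*n + 8))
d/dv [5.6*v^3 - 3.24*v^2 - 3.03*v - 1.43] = 16.8*v^2 - 6.48*v - 3.03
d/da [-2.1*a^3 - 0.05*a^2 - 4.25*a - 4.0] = -6.3*a^2 - 0.1*a - 4.25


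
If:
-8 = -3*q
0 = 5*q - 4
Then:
No Solution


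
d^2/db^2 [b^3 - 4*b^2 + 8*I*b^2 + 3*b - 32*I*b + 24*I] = 6*b - 8 + 16*I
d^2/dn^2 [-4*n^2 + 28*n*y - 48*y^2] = -8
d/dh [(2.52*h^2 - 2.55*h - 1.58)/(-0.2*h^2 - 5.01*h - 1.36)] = (-13.1352*h^2 - 7.4864*h - 4.4478)/(0.04*h^4 + 2.004*h^3 + 25.6441*h^2 + 13.6272*h + 1.8496)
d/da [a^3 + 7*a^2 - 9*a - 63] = 3*a^2 + 14*a - 9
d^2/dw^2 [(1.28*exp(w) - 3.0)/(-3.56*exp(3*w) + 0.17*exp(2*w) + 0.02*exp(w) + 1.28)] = (-64.888832*exp(6*w) + 344.511168*exp(5*w) - 20.373136*exp(4*w) - 75.9012*exp(3*w) + 124.735368*exp(2*w) - 2.577232*exp(w) - 2.173952)*exp(w)/(45.118016*exp(9*w) - 6.463536*exp(8*w) - 0.451764*exp(7*w) - 48.598913*exp(6*w) + 4.650474*exp(5*w) + 0.435636*exp(4*w) + 17.471992*exp(3*w) - 0.83712*exp(2*w) - 0.098304*exp(w) - 2.097152)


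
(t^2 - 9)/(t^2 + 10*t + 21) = (t - 3)/(t + 7)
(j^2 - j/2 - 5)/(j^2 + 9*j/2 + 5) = (2*j - 5)/(2*j + 5)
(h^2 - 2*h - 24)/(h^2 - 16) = (h - 6)/(h - 4)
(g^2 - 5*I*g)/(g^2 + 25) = g/(g + 5*I)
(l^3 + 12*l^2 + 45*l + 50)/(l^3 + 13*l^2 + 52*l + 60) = (l + 5)/(l + 6)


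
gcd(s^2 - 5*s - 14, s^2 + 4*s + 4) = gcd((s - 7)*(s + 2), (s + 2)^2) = s + 2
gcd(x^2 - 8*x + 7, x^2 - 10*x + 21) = x - 7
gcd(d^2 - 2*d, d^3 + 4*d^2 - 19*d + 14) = d - 2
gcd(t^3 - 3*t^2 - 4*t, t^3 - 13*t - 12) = t^2 - 3*t - 4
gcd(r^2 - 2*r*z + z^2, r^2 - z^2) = -r + z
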